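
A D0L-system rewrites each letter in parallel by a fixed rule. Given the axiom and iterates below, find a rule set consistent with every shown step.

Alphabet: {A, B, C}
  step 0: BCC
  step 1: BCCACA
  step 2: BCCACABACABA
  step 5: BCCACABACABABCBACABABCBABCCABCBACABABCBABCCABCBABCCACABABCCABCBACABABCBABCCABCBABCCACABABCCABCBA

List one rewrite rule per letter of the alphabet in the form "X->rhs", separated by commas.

  step 1 ⇒ step 2: BCCACA ⇒ BC·CA·CA·BA·CA·BA
    A ↦ BA
    B ↦ BC
    C ↦ CA

A->BA, B->BC, C->CA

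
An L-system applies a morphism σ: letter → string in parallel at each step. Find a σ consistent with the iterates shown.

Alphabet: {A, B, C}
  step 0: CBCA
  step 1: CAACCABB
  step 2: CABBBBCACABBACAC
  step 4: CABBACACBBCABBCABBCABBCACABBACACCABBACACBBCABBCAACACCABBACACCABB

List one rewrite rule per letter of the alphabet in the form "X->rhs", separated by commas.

  step 1 ⇒ step 2: CAACCABB ⇒ CA·BB·BB·CA·CA·BB·AC·AC
    A ↦ BB
    B ↦ AC
    C ↦ CA

A->BB, B->AC, C->CA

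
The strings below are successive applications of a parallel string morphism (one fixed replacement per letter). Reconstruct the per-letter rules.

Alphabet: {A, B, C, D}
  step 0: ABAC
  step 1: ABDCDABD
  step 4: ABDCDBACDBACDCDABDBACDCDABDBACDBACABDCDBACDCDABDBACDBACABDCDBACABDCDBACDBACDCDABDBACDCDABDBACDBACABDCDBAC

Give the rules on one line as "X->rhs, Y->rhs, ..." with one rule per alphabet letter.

A->AB, B->DCD, C->D, D->BAC

  step 0 ⇒ step 1: ABAC ⇒ AB·DCD·AB·D
    A ↦ AB
    B ↦ DCD
    C ↦ D
    D ↦ BAC  (constrained at step 1)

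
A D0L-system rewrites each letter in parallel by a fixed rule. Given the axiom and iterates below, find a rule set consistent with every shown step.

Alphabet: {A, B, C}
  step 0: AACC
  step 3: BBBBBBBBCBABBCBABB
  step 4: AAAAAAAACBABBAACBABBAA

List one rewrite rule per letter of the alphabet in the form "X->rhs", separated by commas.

A->BB, B->A, C->CB

  step 3 ⇒ step 4: BBBBBBBBCBABBCBABB ⇒ A·A·A·A·A·A·A·A·CB·A·BB·A·A·CB·A·BB·A·A
    A ↦ BB
    B ↦ A
    C ↦ CB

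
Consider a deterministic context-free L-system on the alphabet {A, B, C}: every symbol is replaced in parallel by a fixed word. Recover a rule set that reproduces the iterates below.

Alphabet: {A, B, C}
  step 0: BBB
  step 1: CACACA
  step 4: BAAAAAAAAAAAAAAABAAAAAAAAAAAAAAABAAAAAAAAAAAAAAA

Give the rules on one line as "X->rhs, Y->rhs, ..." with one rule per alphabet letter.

A->AA, B->CA, C->BA

  step 0 ⇒ step 1: BBB ⇒ CA·CA·CA
    B ↦ CA
    A ↦ AA  (constrained at step 1)
    C ↦ BA  (constrained at step 1)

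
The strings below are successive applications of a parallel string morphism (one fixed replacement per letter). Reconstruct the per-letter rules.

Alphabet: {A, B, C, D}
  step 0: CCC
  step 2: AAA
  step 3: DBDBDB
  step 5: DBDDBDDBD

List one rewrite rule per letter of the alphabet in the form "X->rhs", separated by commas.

  step 2 ⇒ step 3: AAA ⇒ DB·DB·DB
    A ↦ DB
    B ↦ C  (constrained at step 3)
    C ↦ D  (constrained at step 0)
    D ↦ A  (constrained at step 3)

A->DB, B->C, C->D, D->A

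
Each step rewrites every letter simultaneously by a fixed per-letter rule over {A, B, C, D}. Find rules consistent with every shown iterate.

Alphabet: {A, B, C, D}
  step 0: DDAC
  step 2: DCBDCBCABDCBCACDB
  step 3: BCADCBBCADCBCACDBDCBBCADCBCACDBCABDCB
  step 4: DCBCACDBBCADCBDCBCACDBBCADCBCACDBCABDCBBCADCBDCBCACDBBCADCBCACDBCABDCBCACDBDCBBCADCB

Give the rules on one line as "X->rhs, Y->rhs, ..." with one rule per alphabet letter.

A->CDB, B->DCB, C->CA, D->B

  step 3 ⇒ step 4: BCADCBBCADCBCACDBDCBBCADCBCACDBCABDCB ⇒ DCB·CA·CDB·B·CA·DCB·DCB·CA·CDB·B·CA·DCB·CA·CDB·CA·B·DCB·B·CA·DCB·DCB·CA·CDB·B·CA·DCB·CA·CDB·CA·B·DCB·CA·CDB·DCB·B·CA·DCB
    A ↦ CDB
    B ↦ DCB
    C ↦ CA
    D ↦ B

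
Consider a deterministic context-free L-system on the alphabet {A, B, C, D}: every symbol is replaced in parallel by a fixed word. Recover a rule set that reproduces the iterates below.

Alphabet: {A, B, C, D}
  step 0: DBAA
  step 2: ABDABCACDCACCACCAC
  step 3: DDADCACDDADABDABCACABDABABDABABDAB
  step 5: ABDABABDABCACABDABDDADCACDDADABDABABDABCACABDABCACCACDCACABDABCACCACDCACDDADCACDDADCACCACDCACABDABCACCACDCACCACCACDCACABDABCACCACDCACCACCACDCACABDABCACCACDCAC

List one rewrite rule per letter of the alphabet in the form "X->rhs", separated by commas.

A->D, B->DAD, C->AB, D->CAC

  step 2 ⇒ step 3: ABDABCACDCACCACCAC ⇒ D·DAD·CAC·D·DAD·AB·D·AB·CAC·AB·D·AB·AB·D·AB·AB·D·AB
    A ↦ D
    B ↦ DAD
    C ↦ AB
    D ↦ CAC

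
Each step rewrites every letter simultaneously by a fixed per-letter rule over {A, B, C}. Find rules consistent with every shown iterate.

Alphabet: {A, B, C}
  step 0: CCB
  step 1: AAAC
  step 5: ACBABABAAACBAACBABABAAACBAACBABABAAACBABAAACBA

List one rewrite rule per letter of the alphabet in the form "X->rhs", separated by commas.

A->BA, B->AC, C->A

  step 0 ⇒ step 1: CCB ⇒ A·A·AC
    B ↦ AC
    C ↦ A
    A ↦ BA  (constrained at step 1)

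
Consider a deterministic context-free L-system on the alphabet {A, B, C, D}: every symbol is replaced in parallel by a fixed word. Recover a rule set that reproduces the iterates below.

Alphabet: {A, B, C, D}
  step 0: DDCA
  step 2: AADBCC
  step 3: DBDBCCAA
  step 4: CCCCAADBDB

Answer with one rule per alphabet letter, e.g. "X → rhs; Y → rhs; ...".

  step 3 ⇒ step 4: DBDBCCAA ⇒ C·C·C·C·A·A·DB·DB
    A ↦ DB
    B ↦ C
    C ↦ A
    D ↦ C

A->DB, B->C, C->A, D->C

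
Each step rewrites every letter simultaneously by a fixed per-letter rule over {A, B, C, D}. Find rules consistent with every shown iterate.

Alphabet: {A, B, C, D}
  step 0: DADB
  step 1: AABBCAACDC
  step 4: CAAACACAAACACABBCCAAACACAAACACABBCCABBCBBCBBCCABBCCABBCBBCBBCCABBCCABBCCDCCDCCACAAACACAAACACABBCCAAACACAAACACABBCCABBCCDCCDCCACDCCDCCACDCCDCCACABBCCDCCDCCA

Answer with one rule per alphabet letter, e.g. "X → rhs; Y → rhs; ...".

A->BBC, B->CDC, C->CA, D->AA

  step 0 ⇒ step 1: DADB ⇒ AA·BBC·AA·CDC
    A ↦ BBC
    B ↦ CDC
    D ↦ AA
    C ↦ CA  (constrained at step 1)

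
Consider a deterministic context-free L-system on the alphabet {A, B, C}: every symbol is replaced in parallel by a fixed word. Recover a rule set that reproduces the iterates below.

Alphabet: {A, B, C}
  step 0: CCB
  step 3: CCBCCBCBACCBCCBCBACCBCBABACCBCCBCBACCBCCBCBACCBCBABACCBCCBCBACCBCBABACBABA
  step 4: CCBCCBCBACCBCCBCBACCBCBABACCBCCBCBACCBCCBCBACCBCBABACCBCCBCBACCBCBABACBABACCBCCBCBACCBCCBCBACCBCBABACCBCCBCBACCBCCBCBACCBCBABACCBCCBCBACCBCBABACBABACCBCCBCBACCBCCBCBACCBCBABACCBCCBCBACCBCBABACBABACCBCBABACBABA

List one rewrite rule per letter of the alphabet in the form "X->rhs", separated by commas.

  step 3 ⇒ step 4: CCBCCBCBACCBCCBCBACCBCBABACCBCCBCBACCBCCBCBACCBCBABACCBCCBCBACCBCBABACBABA ⇒ CCB·CCB·CBA·CCB·CCB·CBA·CCB·CBA·BA·CCB·CCB·CBA·CCB·CCB·CBA·CCB·CBA·BA·CCB·CCB·CBA·CCB·CBA·BA·CBA·BA·CCB·CCB·CBA·CCB·CCB·CBA·CCB·CBA·BA·CCB·CCB·CBA·CCB·CCB·CBA·CCB·CBA·BA·CCB·CCB·CBA·CCB·CBA·BA·CBA·BA·CCB·CCB·CBA·CCB·CCB·CBA·CCB·CBA·BA·CCB·CCB·CBA·CCB·CBA·BA·CBA·BA·CCB·CBA·BA·CBA·BA
    A ↦ BA
    B ↦ CBA
    C ↦ CCB

A->BA, B->CBA, C->CCB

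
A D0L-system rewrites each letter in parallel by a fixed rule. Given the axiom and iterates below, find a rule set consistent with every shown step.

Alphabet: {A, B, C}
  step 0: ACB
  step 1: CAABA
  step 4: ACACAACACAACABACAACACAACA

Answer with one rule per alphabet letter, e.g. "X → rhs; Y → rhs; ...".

  step 0 ⇒ step 1: ACB ⇒ CA·A·BA
    A ↦ CA
    B ↦ BA
    C ↦ A

A->CA, B->BA, C->A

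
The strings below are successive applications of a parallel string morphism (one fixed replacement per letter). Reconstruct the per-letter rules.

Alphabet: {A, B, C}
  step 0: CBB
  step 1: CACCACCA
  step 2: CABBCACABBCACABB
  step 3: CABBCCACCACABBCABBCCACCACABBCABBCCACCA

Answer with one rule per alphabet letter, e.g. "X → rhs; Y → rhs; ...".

  step 2 ⇒ step 3: CABBCACABBCACABB ⇒ CA·BB·CCA·CCA·CA·BB·CA·BB·CCA·CCA·CA·BB·CA·BB·CCA·CCA
    A ↦ BB
    B ↦ CCA
    C ↦ CA

A->BB, B->CCA, C->CA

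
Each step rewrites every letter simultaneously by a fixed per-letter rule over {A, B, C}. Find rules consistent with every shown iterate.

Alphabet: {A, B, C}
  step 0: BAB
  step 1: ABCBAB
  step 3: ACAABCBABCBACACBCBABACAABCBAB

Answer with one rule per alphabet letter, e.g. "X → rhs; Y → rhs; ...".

A->CB, B->AB, C->ACA

  step 0 ⇒ step 1: BAB ⇒ AB·CB·AB
    A ↦ CB
    B ↦ AB
    C ↦ ACA  (constrained at step 1)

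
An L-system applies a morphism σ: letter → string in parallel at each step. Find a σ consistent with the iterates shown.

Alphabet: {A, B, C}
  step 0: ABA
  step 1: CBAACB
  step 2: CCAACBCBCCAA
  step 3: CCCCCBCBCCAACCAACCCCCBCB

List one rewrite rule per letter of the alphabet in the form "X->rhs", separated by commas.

A->CB, B->AA, C->CC

  step 2 ⇒ step 3: CCAACBCBCCAA ⇒ CC·CC·CB·CB·CC·AA·CC·AA·CC·CC·CB·CB
    A ↦ CB
    B ↦ AA
    C ↦ CC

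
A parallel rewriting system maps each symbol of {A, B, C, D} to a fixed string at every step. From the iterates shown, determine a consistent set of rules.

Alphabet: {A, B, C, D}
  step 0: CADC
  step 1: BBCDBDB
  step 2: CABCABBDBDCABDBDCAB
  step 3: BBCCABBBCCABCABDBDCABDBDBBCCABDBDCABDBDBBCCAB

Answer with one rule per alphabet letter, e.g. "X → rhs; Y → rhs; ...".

A->BC, B->CAB, C->B, D->DBD

  step 2 ⇒ step 3: CABCABBDBDCABDBDCAB ⇒ B·BC·CAB·B·BC·CAB·CAB·DBD·CAB·DBD·B·BC·CAB·DBD·CAB·DBD·B·BC·CAB
    A ↦ BC
    B ↦ CAB
    C ↦ B
    D ↦ DBD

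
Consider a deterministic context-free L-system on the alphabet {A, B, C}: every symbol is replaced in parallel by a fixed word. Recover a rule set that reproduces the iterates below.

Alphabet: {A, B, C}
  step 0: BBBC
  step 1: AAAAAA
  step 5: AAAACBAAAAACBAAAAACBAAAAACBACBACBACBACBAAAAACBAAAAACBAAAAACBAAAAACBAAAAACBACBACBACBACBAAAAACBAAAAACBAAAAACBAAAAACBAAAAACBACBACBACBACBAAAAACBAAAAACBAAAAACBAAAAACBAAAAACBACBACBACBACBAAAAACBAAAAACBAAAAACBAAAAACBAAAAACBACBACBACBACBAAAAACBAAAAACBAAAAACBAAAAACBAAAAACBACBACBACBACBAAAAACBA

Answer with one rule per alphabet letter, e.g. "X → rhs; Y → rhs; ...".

A->CBA, B->A, C->AAA

  step 0 ⇒ step 1: BBBC ⇒ A·A·A·AAA
    B ↦ A
    C ↦ AAA
    A ↦ CBA  (constrained at step 1)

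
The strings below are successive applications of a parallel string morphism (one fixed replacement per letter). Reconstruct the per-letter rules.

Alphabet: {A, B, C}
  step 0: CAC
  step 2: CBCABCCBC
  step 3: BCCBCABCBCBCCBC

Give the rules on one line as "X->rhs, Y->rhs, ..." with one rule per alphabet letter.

A->AB, B->C, C->BC

  step 2 ⇒ step 3: CBCABCCBC ⇒ BC·C·BC·AB·C·BC·BC·C·BC
    A ↦ AB
    B ↦ C
    C ↦ BC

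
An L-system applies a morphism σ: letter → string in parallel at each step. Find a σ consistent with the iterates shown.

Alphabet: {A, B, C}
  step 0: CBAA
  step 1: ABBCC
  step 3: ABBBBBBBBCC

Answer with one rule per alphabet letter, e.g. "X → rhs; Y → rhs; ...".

A->C, B->BB, C->A

  step 0 ⇒ step 1: CBAA ⇒ A·BB·C·C
    A ↦ C
    B ↦ BB
    C ↦ A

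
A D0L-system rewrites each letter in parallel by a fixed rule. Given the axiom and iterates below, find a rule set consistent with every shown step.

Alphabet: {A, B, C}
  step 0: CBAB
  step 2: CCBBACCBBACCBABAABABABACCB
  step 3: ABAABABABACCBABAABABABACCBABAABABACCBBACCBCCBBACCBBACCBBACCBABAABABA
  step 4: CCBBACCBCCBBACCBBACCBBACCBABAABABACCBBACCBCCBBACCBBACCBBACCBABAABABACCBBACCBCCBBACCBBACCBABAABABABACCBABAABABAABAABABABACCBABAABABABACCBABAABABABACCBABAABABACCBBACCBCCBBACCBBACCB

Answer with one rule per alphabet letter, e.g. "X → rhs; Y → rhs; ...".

A->CCB, B->BA, C->ABA

  step 3 ⇒ step 4: ABAABABABACCBABAABABABACCBABAABABACCBBACCBCCBBACCBBACCBBACCBABAABABA ⇒ CCB·BA·CCB·CCB·BA·CCB·BA·CCB·BA·CCB·ABA·ABA·BA·CCB·BA·CCB·CCB·BA·CCB·BA·CCB·BA·CCB·ABA·ABA·BA·CCB·BA·CCB·CCB·BA·CCB·BA·CCB·ABA·ABA·BA·BA·CCB·ABA·ABA·BA·ABA·ABA·BA·BA·CCB·ABA·ABA·BA·BA·CCB·ABA·ABA·BA·BA·CCB·ABA·ABA·BA·CCB·BA·CCB·CCB·BA·CCB·BA·CCB
    A ↦ CCB
    B ↦ BA
    C ↦ ABA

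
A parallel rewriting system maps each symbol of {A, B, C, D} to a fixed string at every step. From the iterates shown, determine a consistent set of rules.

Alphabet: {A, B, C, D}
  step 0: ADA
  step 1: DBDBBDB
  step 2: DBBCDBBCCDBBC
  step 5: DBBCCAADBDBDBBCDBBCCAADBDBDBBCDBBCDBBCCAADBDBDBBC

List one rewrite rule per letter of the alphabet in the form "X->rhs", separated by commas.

A->DB, B->C, C->A, D->DBB

  step 1 ⇒ step 2: DBDBBDB ⇒ DBB·C·DBB·C·C·DBB·C
    B ↦ C
    D ↦ DBB
  step 0 ⇒ step 1: ADA ⇒ DB·DBB·DB
    A ↦ DB
    C ↦ A  (constrained at step 2)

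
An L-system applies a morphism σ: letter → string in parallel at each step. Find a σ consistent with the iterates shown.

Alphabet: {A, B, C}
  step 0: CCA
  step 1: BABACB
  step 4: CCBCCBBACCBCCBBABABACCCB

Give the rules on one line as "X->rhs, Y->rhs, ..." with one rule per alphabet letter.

A->CB, B->C, C->BA

  step 0 ⇒ step 1: CCA ⇒ BA·BA·CB
    A ↦ CB
    C ↦ BA
    B ↦ C  (constrained at step 1)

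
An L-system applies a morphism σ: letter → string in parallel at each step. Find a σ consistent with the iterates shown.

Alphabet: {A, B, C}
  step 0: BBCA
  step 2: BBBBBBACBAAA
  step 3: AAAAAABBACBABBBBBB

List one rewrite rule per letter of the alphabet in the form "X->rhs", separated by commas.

A->BB, B->A, C->ACB

  step 2 ⇒ step 3: BBBBBBACBAAA ⇒ A·A·A·A·A·A·BB·ACB·A·BB·BB·BB
    A ↦ BB
    B ↦ A
    C ↦ ACB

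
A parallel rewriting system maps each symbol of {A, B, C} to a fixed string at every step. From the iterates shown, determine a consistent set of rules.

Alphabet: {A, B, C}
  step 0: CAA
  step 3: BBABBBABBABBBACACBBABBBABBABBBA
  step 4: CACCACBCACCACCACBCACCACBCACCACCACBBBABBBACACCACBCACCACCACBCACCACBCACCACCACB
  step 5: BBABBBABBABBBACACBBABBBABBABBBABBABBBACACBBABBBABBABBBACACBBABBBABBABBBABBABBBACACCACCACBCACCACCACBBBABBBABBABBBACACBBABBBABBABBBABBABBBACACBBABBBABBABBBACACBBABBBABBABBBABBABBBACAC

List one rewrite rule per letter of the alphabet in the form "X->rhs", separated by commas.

A->B, B->CAC, C->BBA

  step 4 ⇒ step 5: CACCACBCACCACCACBCACCACBCACCACCACBBBABBBACACCACBCACCACCACBCACCACBCACCACCACB ⇒ BBA·B·BBA·BBA·B·BBA·CAC·BBA·B·BBA·BBA·B·BBA·BBA·B·BBA·CAC·BBA·B·BBA·BBA·B·BBA·CAC·BBA·B·BBA·BBA·B·BBA·BBA·B·BBA·CAC·CAC·CAC·B·CAC·CAC·CAC·B·BBA·B·BBA·BBA·B·BBA·CAC·BBA·B·BBA·BBA·B·BBA·BBA·B·BBA·CAC·BBA·B·BBA·BBA·B·BBA·CAC·BBA·B·BBA·BBA·B·BBA·BBA·B·BBA·CAC
    A ↦ B
    B ↦ CAC
    C ↦ BBA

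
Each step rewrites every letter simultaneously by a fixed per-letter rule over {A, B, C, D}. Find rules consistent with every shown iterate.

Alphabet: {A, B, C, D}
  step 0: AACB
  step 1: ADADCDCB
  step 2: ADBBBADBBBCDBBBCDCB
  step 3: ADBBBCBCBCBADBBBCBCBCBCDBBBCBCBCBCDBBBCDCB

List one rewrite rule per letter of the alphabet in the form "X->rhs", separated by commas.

  step 2 ⇒ step 3: ADBBBADBBBCDBBBCDCB ⇒ AD·BBB·CB·CB·CB·AD·BBB·CB·CB·CB·CD·BBB·CB·CB·CB·CD·BBB·CD·CB
    A ↦ AD
    B ↦ CB
    C ↦ CD
    D ↦ BBB

A->AD, B->CB, C->CD, D->BBB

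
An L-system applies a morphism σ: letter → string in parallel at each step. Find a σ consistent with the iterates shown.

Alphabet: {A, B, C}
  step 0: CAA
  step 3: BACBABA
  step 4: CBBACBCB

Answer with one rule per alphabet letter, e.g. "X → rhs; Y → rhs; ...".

A->B, B->C, C->BA

  step 3 ⇒ step 4: BACBABA ⇒ C·B·BA·C·B·C·B
    A ↦ B
    B ↦ C
    C ↦ BA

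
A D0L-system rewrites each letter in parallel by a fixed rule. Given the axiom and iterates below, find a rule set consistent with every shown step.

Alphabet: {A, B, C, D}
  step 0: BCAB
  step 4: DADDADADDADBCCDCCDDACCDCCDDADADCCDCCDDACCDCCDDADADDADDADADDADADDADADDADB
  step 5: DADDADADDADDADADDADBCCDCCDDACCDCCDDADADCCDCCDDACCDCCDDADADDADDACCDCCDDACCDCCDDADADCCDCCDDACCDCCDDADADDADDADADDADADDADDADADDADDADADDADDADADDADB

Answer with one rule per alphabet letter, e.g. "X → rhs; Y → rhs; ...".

  step 4 ⇒ step 5: DADDADADDADBCCDCCDDACCDCCDDADADCCDCCDDACCDCCDDADADDADDADADDADADDADADDADB ⇒ DA·D·DA·DA·D·DA·D·DA·DA·D·DA·DB·CCD·CCD·DA·CCD·CCD·DA·DA·D·CCD·CCD·DA·CCD·CCD·DA·DA·D·DA·D·DA·CCD·CCD·DA·CCD·CCD·DA·DA·D·CCD·CCD·DA·CCD·CCD·DA·DA·D·DA·D·DA·DA·D·DA·DA·D·DA·D·DA·DA·D·DA·D·DA·DA·D·DA·D·DA·DA·D·DA·DB
    A ↦ D
    B ↦ DB
    C ↦ CCD
    D ↦ DA

A->D, B->DB, C->CCD, D->DA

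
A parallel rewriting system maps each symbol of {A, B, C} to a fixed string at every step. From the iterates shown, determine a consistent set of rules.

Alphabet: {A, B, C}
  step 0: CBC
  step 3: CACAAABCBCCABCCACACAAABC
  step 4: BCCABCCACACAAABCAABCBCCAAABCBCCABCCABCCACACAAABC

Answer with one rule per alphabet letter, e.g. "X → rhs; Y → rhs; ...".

A->CA, B->AA, C->BC

  step 3 ⇒ step 4: CACAAABCBCCABCCACACAAABC ⇒ BC·CA·BC·CA·CA·CA·AA·BC·AA·BC·BC·CA·AA·BC·BC·CA·BC·CA·BC·CA·CA·CA·AA·BC
    A ↦ CA
    B ↦ AA
    C ↦ BC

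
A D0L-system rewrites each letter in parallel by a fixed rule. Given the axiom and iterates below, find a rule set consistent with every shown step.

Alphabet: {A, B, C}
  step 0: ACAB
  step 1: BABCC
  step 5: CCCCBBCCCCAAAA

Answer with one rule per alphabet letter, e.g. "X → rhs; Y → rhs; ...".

A->B, B->CC, C->A

  step 0 ⇒ step 1: ACAB ⇒ B·A·B·CC
    A ↦ B
    B ↦ CC
    C ↦ A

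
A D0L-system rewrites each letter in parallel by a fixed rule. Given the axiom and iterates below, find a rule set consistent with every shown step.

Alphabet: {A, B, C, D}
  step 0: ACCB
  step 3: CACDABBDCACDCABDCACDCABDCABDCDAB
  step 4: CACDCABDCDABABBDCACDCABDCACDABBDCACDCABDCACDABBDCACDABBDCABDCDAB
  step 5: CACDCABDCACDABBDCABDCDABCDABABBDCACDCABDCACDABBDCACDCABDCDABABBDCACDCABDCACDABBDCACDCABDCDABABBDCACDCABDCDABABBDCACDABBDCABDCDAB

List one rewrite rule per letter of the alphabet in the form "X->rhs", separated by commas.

A->CD, B->AB, C->CA, D->BD

  step 4 ⇒ step 5: CACDCABDCDABABBDCACDCABDCACDABBDCACDCABDCACDABBDCACDABBDCABDCDAB ⇒ CA·CD·CA·BD·CA·CD·AB·BD·CA·BD·CD·AB·CD·AB·AB·BD·CA·CD·CA·BD·CA·CD·AB·BD·CA·CD·CA·BD·CD·AB·AB·BD·CA·CD·CA·BD·CA·CD·AB·BD·CA·CD·CA·BD·CD·AB·AB·BD·CA·CD·CA·BD·CD·AB·AB·BD·CA·CD·AB·BD·CA·BD·CD·AB
    A ↦ CD
    B ↦ AB
    C ↦ CA
    D ↦ BD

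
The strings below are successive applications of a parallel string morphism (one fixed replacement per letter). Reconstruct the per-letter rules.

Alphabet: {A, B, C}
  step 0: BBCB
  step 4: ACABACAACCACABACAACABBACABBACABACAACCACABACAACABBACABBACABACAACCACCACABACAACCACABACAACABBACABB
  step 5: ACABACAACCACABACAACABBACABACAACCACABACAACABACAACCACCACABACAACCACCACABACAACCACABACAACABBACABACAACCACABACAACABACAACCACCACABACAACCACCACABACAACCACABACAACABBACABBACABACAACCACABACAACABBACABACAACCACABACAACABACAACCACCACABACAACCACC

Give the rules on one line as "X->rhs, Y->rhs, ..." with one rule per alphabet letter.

A->ACA, B->ACC, C->B

  step 4 ⇒ step 5: ACABACAACCACABACAACABBACABBACABACAACCACABACAACABBACABBACABACAACCACCACABACAACCACABACAACABBACABB ⇒ ACA·B·ACA·ACC·ACA·B·ACA·ACA·B·B·ACA·B·ACA·ACC·ACA·B·ACA·ACA·B·ACA·ACC·ACC·ACA·B·ACA·ACC·ACC·ACA·B·ACA·ACC·ACA·B·ACA·ACA·B·B·ACA·B·ACA·ACC·ACA·B·ACA·ACA·B·ACA·ACC·ACC·ACA·B·ACA·ACC·ACC·ACA·B·ACA·ACC·ACA·B·ACA·ACA·B·B·ACA·B·B·ACA·B·ACA·ACC·ACA·B·ACA·ACA·B·B·ACA·B·ACA·ACC·ACA·B·ACA·ACA·B·ACA·ACC·ACC·ACA·B·ACA·ACC·ACC
    A ↦ ACA
    B ↦ ACC
    C ↦ B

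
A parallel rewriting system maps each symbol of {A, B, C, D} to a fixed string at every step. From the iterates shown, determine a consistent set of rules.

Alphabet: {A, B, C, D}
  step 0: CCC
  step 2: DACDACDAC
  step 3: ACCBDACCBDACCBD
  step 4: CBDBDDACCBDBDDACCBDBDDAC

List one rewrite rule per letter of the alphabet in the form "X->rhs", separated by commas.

  step 3 ⇒ step 4: ACCBDACCBDACCBD ⇒ C·BD·BD·D·AC·C·BD·BD·D·AC·C·BD·BD·D·AC
    A ↦ C
    B ↦ D
    C ↦ BD
    D ↦ AC

A->C, B->D, C->BD, D->AC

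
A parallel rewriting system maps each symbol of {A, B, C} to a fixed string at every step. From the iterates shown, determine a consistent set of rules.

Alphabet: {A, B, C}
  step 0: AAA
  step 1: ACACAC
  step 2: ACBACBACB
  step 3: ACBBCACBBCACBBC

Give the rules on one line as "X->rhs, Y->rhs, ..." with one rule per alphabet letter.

A->AC, B->BC, C->B

  step 2 ⇒ step 3: ACBACBACB ⇒ AC·B·BC·AC·B·BC·AC·B·BC
    A ↦ AC
    B ↦ BC
    C ↦ B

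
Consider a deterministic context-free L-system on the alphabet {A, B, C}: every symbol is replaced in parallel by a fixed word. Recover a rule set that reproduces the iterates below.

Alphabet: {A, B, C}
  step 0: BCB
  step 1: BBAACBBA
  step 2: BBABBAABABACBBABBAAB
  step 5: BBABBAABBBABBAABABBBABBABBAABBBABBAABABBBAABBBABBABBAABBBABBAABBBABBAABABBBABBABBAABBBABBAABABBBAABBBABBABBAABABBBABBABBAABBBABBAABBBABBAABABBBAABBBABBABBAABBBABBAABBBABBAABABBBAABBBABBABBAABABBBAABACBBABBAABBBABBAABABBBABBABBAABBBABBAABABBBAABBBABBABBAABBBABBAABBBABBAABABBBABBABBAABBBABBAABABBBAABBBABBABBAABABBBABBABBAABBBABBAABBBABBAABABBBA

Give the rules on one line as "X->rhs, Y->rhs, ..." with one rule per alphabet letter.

A->AB, B->BBA, C->AC

  step 1 ⇒ step 2: BBAACBBA ⇒ BBA·BBA·AB·AB·AC·BBA·BBA·AB
    A ↦ AB
    B ↦ BBA
    C ↦ AC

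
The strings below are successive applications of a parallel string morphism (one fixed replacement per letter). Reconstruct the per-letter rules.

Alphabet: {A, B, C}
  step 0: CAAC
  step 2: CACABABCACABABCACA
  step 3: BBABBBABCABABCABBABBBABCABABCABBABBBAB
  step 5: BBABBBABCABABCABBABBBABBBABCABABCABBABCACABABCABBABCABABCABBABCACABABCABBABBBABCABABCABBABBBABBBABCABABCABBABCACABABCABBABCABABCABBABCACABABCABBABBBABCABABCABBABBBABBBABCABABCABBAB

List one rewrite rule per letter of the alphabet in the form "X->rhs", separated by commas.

A->BAB, B->CA, C->B

  step 2 ⇒ step 3: CACABABCACABABCACA ⇒ B·BAB·B·BAB·CA·BAB·CA·B·BAB·B·BAB·CA·BAB·CA·B·BAB·B·BAB
    A ↦ BAB
    B ↦ CA
    C ↦ B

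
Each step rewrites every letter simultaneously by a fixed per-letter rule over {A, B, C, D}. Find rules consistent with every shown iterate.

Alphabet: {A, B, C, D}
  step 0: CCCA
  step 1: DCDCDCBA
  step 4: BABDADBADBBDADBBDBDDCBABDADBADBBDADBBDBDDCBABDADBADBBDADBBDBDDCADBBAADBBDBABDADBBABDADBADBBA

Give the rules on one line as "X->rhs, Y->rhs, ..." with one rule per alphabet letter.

  step 0 ⇒ step 1: CCCA ⇒ DC·DC·DC·BA
    A ↦ BA
    C ↦ DC
    B ↦ ADB  (constrained at step 1)
    D ↦ BD  (constrained at step 1)

A->BA, B->ADB, C->DC, D->BD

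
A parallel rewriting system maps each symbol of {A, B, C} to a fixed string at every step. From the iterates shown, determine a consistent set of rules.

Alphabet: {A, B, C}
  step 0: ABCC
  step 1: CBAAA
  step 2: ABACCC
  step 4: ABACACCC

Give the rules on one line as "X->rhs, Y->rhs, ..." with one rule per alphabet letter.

  step 1 ⇒ step 2: CBAAA ⇒ A·BA·C·C·C
    A ↦ C
    B ↦ BA
    C ↦ A

A->C, B->BA, C->A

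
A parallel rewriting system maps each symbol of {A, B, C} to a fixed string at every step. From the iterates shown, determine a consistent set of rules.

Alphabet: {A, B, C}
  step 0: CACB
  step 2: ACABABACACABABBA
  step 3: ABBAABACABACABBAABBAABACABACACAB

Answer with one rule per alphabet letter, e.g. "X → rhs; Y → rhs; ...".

A->AB, B->AC, C->BA

  step 2 ⇒ step 3: ACABABACACABABBA ⇒ AB·BA·AB·AC·AB·AC·AB·BA·AB·BA·AB·AC·AB·AC·AC·AB
    A ↦ AB
    B ↦ AC
    C ↦ BA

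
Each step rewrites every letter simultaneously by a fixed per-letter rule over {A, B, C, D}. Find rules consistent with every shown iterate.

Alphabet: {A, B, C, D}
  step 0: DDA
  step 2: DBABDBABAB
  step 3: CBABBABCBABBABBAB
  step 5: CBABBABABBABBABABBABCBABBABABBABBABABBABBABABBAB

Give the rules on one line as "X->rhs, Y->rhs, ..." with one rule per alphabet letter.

A->B, B->AB, C->DB, D->CB

  step 2 ⇒ step 3: DBABDBABAB ⇒ CB·AB·B·AB·CB·AB·B·AB·B·AB
    A ↦ B
    B ↦ AB
    D ↦ CB
    C ↦ DB  (constrained at step 3)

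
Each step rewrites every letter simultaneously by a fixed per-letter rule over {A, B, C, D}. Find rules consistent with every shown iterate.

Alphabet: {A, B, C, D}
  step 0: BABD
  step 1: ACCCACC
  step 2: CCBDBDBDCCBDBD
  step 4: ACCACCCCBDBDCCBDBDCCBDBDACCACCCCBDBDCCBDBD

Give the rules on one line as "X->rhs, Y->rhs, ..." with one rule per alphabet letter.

A->CC, B->AC, C->BD, D->C

  step 1 ⇒ step 2: ACCCACC ⇒ CC·BD·BD·BD·CC·BD·BD
    A ↦ CC
    C ↦ BD
  step 0 ⇒ step 1: BABD ⇒ AC·CC·AC·C
    B ↦ AC
  step 0 ⇒ step 1: BABD ⇒ AC·CC·AC·C
    D ↦ C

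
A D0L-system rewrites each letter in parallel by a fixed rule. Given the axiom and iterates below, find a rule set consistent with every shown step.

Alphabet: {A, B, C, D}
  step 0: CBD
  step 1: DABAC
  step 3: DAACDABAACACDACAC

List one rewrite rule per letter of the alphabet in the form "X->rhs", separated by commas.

  step 0 ⇒ step 1: CBD ⇒ DA·BA·C
    B ↦ BA
    C ↦ DA
    D ↦ C
    A ↦ AC  (constrained at step 1)

A->AC, B->BA, C->DA, D->C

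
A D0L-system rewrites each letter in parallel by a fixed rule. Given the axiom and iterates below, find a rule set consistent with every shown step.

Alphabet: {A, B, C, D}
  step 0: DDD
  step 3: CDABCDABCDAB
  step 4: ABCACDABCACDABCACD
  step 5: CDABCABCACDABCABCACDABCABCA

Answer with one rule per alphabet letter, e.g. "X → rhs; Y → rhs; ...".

  step 4 ⇒ step 5: ABCACDABCACDABCACD ⇒ C·D·AB·C·AB·CA·C·D·AB·C·AB·CA·C·D·AB·C·AB·CA
    A ↦ C
    B ↦ D
    C ↦ AB
    D ↦ CA

A->C, B->D, C->AB, D->CA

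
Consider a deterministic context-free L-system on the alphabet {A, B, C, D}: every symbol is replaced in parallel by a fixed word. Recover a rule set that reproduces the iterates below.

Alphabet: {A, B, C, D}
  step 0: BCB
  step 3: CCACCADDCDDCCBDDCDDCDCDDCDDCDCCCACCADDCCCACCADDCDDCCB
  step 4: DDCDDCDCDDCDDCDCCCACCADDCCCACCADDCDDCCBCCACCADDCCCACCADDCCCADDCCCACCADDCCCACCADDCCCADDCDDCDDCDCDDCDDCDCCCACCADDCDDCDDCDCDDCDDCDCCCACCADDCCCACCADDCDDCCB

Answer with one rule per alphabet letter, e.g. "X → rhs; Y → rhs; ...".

  step 3 ⇒ step 4: CCACCADDCDDCCBDDCDDCDCDDCDDCDCCCACCADDCCCACCADDCDDCCB ⇒ DDC·DDC·DC·DDC·DDC·DC·CCA·CCA·DDC·CCA·CCA·DDC·DDC·CB·CCA·CCA·DDC·CCA·CCA·DDC·CCA·DDC·CCA·CCA·DDC·CCA·CCA·DDC·CCA·DDC·DDC·DDC·DC·DDC·DDC·DC·CCA·CCA·DDC·DDC·DDC·DC·DDC·DDC·DC·CCA·CCA·DDC·CCA·CCA·DDC·DDC·CB
    A ↦ DC
    B ↦ CB
    C ↦ DDC
    D ↦ CCA

A->DC, B->CB, C->DDC, D->CCA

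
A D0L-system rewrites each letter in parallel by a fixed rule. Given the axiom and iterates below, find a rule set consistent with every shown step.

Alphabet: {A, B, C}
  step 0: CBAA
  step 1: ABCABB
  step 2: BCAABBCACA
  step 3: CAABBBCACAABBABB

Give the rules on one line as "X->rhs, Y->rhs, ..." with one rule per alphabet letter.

A->B, B->CA, C->AB

  step 2 ⇒ step 3: BCAABBCACA ⇒ CA·AB·B·B·CA·CA·AB·B·AB·B
    A ↦ B
    B ↦ CA
    C ↦ AB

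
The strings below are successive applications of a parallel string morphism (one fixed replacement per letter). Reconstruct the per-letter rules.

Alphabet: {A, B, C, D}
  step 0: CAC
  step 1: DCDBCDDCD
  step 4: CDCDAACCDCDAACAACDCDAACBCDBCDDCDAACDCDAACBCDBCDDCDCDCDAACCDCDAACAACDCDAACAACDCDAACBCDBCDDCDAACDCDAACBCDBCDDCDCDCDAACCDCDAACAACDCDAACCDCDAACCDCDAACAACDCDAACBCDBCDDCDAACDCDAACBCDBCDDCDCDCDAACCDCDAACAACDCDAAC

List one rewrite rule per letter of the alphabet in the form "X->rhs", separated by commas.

A->BCD, B->C, C->DCD, D->AAC

  step 0 ⇒ step 1: CAC ⇒ DCD·BCD·DCD
    A ↦ BCD
    C ↦ DCD
    B ↦ C  (constrained at step 1)
    D ↦ AAC  (constrained at step 1)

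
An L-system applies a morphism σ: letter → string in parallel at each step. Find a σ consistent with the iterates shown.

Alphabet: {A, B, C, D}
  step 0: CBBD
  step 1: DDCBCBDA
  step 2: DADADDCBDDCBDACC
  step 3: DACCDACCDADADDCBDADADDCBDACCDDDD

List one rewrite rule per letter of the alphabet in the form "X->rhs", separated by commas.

  step 2 ⇒ step 3: DADADDCBDDCBDACC ⇒ DA·CC·DA·CC·DA·DA·DD·CB·DA·DA·DD·CB·DA·CC·DD·DD
    A ↦ CC
    B ↦ CB
    C ↦ DD
    D ↦ DA

A->CC, B->CB, C->DD, D->DA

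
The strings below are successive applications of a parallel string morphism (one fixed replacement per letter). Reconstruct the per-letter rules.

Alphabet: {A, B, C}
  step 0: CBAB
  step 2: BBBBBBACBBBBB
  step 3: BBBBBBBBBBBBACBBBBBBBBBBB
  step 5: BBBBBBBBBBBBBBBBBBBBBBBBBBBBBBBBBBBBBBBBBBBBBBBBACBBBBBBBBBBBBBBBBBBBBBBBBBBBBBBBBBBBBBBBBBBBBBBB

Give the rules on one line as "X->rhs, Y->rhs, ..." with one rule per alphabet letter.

  step 2 ⇒ step 3: BBBBBBACBBBBB ⇒ BB·BB·BB·BB·BB·BB·AC·B·BB·BB·BB·BB·BB
    A ↦ AC
    B ↦ BB
    C ↦ B

A->AC, B->BB, C->B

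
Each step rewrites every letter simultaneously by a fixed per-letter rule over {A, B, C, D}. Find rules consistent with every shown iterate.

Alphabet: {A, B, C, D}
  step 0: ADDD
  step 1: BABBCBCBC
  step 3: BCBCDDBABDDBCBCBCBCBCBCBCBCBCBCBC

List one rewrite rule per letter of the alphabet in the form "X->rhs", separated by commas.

A->BAB, B->DD, C->D, D->BC

  step 0 ⇒ step 1: ADDD ⇒ BAB·BC·BC·BC
    A ↦ BAB
    D ↦ BC
    B ↦ DD  (constrained at step 1)
    C ↦ D  (constrained at step 1)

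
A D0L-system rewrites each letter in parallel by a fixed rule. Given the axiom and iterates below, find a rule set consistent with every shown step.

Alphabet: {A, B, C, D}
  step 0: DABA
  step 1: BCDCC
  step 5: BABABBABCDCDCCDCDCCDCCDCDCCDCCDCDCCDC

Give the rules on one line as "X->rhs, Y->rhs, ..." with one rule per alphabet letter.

A->C, B->DC, C->AB, D->B

  step 0 ⇒ step 1: DABA ⇒ B·C·DC·C
    A ↦ C
    B ↦ DC
    D ↦ B
    C ↦ AB  (constrained at step 1)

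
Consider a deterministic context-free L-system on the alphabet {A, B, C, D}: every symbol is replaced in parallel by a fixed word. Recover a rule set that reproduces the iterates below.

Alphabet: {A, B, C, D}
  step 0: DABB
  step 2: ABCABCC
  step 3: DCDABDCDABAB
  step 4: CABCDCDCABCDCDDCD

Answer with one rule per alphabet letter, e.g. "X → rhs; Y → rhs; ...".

  step 3 ⇒ step 4: DCDABDCDABAB ⇒ C·AB·C·DC·D·C·AB·C·DC·D·DC·D
    A ↦ DC
    B ↦ D
    C ↦ AB
    D ↦ C

A->DC, B->D, C->AB, D->C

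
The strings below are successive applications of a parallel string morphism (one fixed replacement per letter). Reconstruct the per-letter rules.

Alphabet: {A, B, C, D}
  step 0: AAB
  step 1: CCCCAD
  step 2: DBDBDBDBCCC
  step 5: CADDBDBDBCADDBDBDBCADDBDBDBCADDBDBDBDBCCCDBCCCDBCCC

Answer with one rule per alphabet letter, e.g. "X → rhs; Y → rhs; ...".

A->CC, B->AD, C->DB, D->C

  step 1 ⇒ step 2: CCCCAD ⇒ DB·DB·DB·DB·CC·C
    A ↦ CC
    C ↦ DB
    D ↦ C
  step 0 ⇒ step 1: AAB ⇒ CC·CC·AD
    B ↦ AD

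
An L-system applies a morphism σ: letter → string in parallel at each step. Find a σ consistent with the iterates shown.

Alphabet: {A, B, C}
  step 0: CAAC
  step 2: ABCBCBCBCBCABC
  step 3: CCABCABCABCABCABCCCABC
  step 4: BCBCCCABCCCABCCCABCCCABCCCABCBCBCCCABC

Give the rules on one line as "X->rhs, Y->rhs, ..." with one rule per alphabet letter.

A->CC, B->A, C->BC

  step 3 ⇒ step 4: CCABCABCABCABCABCCCABC ⇒ BC·BC·CC·A·BC·CC·A·BC·CC·A·BC·CC·A·BC·CC·A·BC·BC·BC·CC·A·BC
    A ↦ CC
    B ↦ A
    C ↦ BC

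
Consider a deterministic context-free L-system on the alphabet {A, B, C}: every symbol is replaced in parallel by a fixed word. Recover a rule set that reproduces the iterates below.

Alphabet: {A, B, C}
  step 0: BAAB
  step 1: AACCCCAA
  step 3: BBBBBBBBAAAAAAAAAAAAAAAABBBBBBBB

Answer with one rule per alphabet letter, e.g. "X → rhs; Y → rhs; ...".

  step 0 ⇒ step 1: BAAB ⇒ AA·CC·CC·AA
    A ↦ CC
    B ↦ AA
    C ↦ BB  (constrained at step 1)

A->CC, B->AA, C->BB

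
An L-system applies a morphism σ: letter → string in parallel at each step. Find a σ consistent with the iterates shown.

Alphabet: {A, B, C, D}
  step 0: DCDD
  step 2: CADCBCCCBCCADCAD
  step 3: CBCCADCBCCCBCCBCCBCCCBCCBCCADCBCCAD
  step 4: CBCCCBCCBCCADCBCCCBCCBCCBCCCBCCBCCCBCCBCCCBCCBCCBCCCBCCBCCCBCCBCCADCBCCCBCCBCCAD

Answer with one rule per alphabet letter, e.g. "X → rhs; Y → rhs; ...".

  step 3 ⇒ step 4: CBCCADCBCCCBCCBCCBCCCBCCBCCADCBCCAD ⇒ CBC·C·CBC·CBC·C·AD·CBC·C·CBC·CBC·CBC·C·CBC·CBC·C·CBC·CBC·C·CBC·CBC·CBC·C·CBC·CBC·C·CBC·CBC·C·AD·CBC·C·CBC·CBC·C·AD
    A ↦ C
    B ↦ C
    C ↦ CBC
    D ↦ AD

A->C, B->C, C->CBC, D->AD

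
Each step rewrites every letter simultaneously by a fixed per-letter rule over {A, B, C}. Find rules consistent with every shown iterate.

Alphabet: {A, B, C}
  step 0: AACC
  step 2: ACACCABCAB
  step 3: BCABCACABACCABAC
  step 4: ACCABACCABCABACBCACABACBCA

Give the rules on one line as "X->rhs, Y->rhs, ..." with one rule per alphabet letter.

  step 3 ⇒ step 4: BCABCACABACCABAC ⇒ AC·CA·B·AC·CA·B·CA·B·AC·B·CA·CA·B·AC·B·CA
    A ↦ B
    B ↦ AC
    C ↦ CA

A->B, B->AC, C->CA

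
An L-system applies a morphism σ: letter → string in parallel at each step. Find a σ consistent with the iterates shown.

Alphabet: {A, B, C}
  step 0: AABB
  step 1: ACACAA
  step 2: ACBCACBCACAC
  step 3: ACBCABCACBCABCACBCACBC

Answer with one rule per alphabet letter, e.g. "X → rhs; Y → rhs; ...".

  step 2 ⇒ step 3: ACBCACBCACAC ⇒ AC·BC·A·BC·AC·BC·A·BC·AC·BC·AC·BC
    A ↦ AC
    B ↦ A
    C ↦ BC

A->AC, B->A, C->BC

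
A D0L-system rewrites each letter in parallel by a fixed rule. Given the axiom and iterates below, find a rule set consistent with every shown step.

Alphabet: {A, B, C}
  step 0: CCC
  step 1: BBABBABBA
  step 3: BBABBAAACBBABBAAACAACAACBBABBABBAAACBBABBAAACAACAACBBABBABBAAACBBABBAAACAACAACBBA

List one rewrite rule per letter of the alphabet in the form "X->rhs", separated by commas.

  step 0 ⇒ step 1: CCC ⇒ BBA·BBA·BBA
    C ↦ BBA
    A ↦ AAC  (constrained at step 1)
    B ↦ CCA  (constrained at step 1)

A->AAC, B->CCA, C->BBA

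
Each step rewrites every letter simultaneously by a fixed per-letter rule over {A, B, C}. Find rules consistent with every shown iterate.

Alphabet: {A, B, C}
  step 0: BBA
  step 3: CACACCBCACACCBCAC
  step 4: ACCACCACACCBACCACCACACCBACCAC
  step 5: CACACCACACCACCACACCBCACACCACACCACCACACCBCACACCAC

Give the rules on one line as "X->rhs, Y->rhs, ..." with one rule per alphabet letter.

A->C, B->CB, C->AC

  step 4 ⇒ step 5: ACCACCACACCBACCACCACACCBACCAC ⇒ C·AC·AC·C·AC·AC·C·AC·C·AC·AC·CB·C·AC·AC·C·AC·AC·C·AC·C·AC·AC·CB·C·AC·AC·C·AC
    A ↦ C
    B ↦ CB
    C ↦ AC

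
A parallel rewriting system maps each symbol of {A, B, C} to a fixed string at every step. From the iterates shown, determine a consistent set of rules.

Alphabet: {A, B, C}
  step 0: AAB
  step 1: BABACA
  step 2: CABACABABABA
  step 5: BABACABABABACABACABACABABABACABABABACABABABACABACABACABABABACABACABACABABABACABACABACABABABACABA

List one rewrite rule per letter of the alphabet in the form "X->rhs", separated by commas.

A->BA, B->CA, C->BA

  step 1 ⇒ step 2: BABACA ⇒ CA·BA·CA·BA·BA·BA
    A ↦ BA
    B ↦ CA
    C ↦ BA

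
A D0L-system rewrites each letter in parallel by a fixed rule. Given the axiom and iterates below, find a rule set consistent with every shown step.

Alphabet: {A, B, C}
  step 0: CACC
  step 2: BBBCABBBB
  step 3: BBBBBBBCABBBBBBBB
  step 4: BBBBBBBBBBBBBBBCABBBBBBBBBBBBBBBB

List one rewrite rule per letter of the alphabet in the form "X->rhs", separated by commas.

A->CA, B->BB, C->B

  step 3 ⇒ step 4: BBBBBBBCABBBBBBBB ⇒ BB·BB·BB·BB·BB·BB·BB·B·CA·BB·BB·BB·BB·BB·BB·BB·BB
    A ↦ CA
    B ↦ BB
    C ↦ B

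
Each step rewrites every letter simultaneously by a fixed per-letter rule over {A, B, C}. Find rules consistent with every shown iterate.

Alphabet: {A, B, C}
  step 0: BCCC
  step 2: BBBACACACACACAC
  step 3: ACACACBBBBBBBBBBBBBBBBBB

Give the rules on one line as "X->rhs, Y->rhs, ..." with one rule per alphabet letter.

A->B, B->AC, C->BB

  step 2 ⇒ step 3: BBBACACACACACAC ⇒ AC·AC·AC·B·BB·B·BB·B·BB·B·BB·B·BB·B·BB
    A ↦ B
    B ↦ AC
    C ↦ BB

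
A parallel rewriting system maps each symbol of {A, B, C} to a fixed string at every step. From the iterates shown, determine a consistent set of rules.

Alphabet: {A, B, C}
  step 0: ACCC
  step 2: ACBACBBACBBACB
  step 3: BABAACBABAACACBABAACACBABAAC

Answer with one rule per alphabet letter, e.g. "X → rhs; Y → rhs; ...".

  step 2 ⇒ step 3: ACBACBBACBBACB ⇒ B·ABA·AC·B·ABA·AC·AC·B·ABA·AC·AC·B·ABA·AC
    A ↦ B
    B ↦ AC
    C ↦ ABA

A->B, B->AC, C->ABA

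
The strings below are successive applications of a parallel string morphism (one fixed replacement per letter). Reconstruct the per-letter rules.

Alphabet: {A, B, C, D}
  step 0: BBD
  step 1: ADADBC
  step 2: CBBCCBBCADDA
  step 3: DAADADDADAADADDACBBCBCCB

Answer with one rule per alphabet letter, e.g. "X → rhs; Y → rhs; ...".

A->CB, B->AD, C->DA, D->BC

  step 2 ⇒ step 3: CBBCCBBCADDA ⇒ DA·AD·AD·DA·DA·AD·AD·DA·CB·BC·BC·CB
    A ↦ CB
    B ↦ AD
    C ↦ DA
    D ↦ BC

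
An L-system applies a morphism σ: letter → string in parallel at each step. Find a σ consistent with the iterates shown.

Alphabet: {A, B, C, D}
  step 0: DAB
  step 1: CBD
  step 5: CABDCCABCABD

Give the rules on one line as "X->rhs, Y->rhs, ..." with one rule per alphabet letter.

  step 0 ⇒ step 1: DAB ⇒ C·B·D
    A ↦ B
    B ↦ D
    D ↦ C
    C ↦ CA  (constrained at step 1)

A->B, B->D, C->CA, D->C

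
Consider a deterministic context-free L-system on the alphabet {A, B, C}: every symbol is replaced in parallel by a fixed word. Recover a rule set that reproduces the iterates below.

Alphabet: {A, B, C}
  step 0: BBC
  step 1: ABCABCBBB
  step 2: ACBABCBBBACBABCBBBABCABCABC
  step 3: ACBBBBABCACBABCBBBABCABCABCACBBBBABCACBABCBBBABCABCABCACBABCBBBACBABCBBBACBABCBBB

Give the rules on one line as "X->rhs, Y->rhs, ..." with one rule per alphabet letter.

  step 2 ⇒ step 3: ACBABCBBBACBABCBBBABCABCABC ⇒ ACB·BBB·ABC·ACB·ABC·BBB·ABC·ABC·ABC·ACB·BBB·ABC·ACB·ABC·BBB·ABC·ABC·ABC·ACB·ABC·BBB·ACB·ABC·BBB·ACB·ABC·BBB
    A ↦ ACB
    B ↦ ABC
    C ↦ BBB

A->ACB, B->ABC, C->BBB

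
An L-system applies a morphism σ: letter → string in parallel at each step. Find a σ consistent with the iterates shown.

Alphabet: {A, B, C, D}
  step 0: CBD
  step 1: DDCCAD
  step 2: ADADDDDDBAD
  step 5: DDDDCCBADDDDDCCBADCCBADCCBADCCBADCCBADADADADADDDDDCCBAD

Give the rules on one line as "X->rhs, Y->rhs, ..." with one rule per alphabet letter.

  step 1 ⇒ step 2: DDCCAD ⇒ AD·AD·DD·DD·B·AD
    A ↦ B
    C ↦ DD
    D ↦ AD
  step 0 ⇒ step 1: CBD ⇒ DD·CC·AD
    B ↦ CC

A->B, B->CC, C->DD, D->AD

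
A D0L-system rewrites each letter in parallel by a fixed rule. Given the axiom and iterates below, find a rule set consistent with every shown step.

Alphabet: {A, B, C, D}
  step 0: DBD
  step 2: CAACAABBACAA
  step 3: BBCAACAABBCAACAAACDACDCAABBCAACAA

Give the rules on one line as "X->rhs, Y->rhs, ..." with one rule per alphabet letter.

A->CAA, B->ACD, C->BB, D->A

  step 2 ⇒ step 3: CAACAABBACAA ⇒ BB·CAA·CAA·BB·CAA·CAA·ACD·ACD·CAA·BB·CAA·CAA
    A ↦ CAA
    B ↦ ACD
    C ↦ BB
    D ↦ A  (constrained at step 0)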